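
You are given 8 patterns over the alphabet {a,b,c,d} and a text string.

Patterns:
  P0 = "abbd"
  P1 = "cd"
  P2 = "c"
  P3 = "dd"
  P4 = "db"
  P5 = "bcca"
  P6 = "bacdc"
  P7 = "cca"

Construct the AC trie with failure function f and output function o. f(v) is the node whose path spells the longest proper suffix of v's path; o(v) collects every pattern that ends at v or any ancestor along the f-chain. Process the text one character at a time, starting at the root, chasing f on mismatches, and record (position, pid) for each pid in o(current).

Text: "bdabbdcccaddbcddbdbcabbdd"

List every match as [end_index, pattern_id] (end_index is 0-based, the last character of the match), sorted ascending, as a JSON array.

Build:
Trie nodes:
  0='ε' goto a→1 b→10 c→5 d→7
  1='a' goto b→2
  2='ab' goto b→3
  3='abb' goto d→4
  4='abbd' goto ·  ←P0
  5='c' goto c→18 d→6  ←P2
  6='cd' goto ·  ←P1
  7='d' goto b→9 d→8
  8='dd' goto ·  ←P3
  9='db' goto ·  ←P4
  10='b' goto a→14 c→11
  11='bc' goto c→12
  12='bcc' goto a→13
  13='bcca' goto ·  ←P5
  14='ba' goto c→15
  15='bac' goto d→16
  16='bacd' goto c→17
  17='bacdc' goto ·  ←P6
  18='cc' goto a→19
  19='cca' goto ·  ←P7

BFS fail/out derivation:
  n1('a'): parent n0 fail=0; on 'a' 0 → fail=0;  out ∅∪∅=∅
  n5('c'): parent n0 fail=0; on 'c' 0 → fail=0;  out {2}∪∅={2}
  n7('d'): parent n0 fail=0; on 'd' 0 → fail=0;  out ∅∪∅=∅
  n10('b'): parent n0 fail=0; on 'b' 0 → fail=0;  out ∅∪∅=∅
  n2('ab'): parent n1 fail=0; on 'b' 0 → fail=10;  out ∅∪∅=∅
  n6('cd'): parent n5 fail=0; on 'd' 0 → fail=7;  out {1}∪∅={1}
  n8('dd'): parent n7 fail=0; on 'd' 0 → fail=7;  out {3}∪∅={3}
  n9('db'): parent n7 fail=0; on 'b' 0 → fail=10;  out {4}∪∅={4}
  n11('bc'): parent n10 fail=0; on 'c' 0 → fail=5;  out ∅∪{2}={2}
  n14('ba'): parent n10 fail=0; on 'a' 0 → fail=1;  out ∅∪∅=∅
  n18('cc'): parent n5 fail=0; on 'c' 0 → fail=5;  out ∅∪{2}={2}
  n3('abb'): parent n2 fail=10; on 'b' 10→0 → fail=10;  out ∅∪∅=∅
  n12('bcc'): parent n11 fail=5; on 'c' 5 → fail=18;  out ∅∪{2}={2}
  n15('bac'): parent n14 fail=1; on 'c' 1→0 → fail=5;  out ∅∪{2}={2}
  n19('cca'): parent n18 fail=5; on 'a' 5→0 → fail=1;  out {7}∪∅={7}
  n4('abbd'): parent n3 fail=10; on 'd' 10→0 → fail=7;  out {0}∪∅={0}
  n13('bcca'): parent n12 fail=18; on 'a' 18 → fail=19;  out {5}∪{7}={5,7}
  n16('bacd'): parent n15 fail=5; on 'd' 5 → fail=6;  out ∅∪{1}={1}
  n17('bacdc'): parent n16 fail=6; on 'c' 6→7→0 → fail=5;  out {6}∪{2}={2,6}

Text stream:
i=0 'b': node 0→10
i=1 'd': node 10→7 ·f
i=2 'a': node 7→1 ·f
i=3 'b': node 1→2
i=4 'b': node 2→3
i=5 'd': node 3→4  ** P0@[2:5]
i=6 'c': node 4→5 ·f  ** P2@[6:6]
i=7 'c': node 5→18  ** P2@[7:7]
i=8 'c': node 18→18 ·f  ** P2@[8:8]
i=9 'a': node 18→19  ** P7@[7:9]
i=10 'd': node 19→7 ·f
i=11 'd': node 7→8  ** P3@[10:11]
i=12 'b': node 8→9 ·f  ** P4@[11:12]
i=13 'c': node 9→11 ·f  ** P2@[13:13]
i=14 'd': node 11→6 ·f  ** P1@[13:14]
i=15 'd': node 6→8 ·f  ** P3@[14:15]
i=16 'b': node 8→9 ·f  ** P4@[15:16]
i=17 'd': node 9→7 ·f
i=18 'b': node 7→9  ** P4@[17:18]
i=19 'c': node 9→11 ·f  ** P2@[19:19]
i=20 'a': node 11→1 ·f
i=21 'b': node 1→2
i=22 'b': node 2→3
i=23 'd': node 3→4  ** P0@[20:23]
i=24 'd': node 4→8 ·f  ** P3@[23:24]

Matches: [[5,0],[6,2],[7,2],[8,2],[9,7],[11,3],[12,4],[13,2],[14,1],[15,3],[16,4],[18,4],[19,2],[23,0],[24,3]]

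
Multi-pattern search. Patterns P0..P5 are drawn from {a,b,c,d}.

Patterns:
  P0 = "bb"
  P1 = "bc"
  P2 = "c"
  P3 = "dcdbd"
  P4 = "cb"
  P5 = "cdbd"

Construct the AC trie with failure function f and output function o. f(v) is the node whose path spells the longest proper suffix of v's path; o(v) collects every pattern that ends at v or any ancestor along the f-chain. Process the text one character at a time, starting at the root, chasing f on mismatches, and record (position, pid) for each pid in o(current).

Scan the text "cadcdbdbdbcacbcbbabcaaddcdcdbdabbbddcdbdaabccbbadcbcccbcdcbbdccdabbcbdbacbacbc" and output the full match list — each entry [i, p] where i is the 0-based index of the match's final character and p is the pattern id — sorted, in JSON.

Construct AC machine:
Trie (insert patterns):
  0='ε' goto b→1 c→4 d→5
  1='b' goto b→2 c→3
  2='bb' goto ·  ←P0
  3='bc' goto ·  ←P1
  4='c' goto b→10 d→11  ←P2
  5='d' goto c→6
  6='dc' goto d→7
  7='dcd' goto b→8
  8='dcdb' goto d→9
  9='dcdbd' goto ·  ←P3
  10='cb' goto ·  ←P4
  11='cd' goto b→12
  12='cdb' goto d→13
  13='cdbd' goto ·  ←P5

BFS fail/out derivation:
  fail(1) 'b': from fail(0)=0 chase 'b': 0 ⇒ 0;  out=∅∪out(0)=∅
  fail(4) 'c': from fail(0)=0 chase 'c': 0 ⇒ 0;  out={2}∪out(0)={2}
  fail(5) 'd': from fail(0)=0 chase 'd': 0 ⇒ 0;  out=∅∪out(0)=∅
  fail(2) 'bb': from fail(1)=0 chase 'b': 0 ⇒ 1;  out={0}∪out(1)={0}
  fail(3) 'bc': from fail(1)=0 chase 'c': 0 ⇒ 4;  out={1}∪out(4)={1,2}
  fail(6) 'dc': from fail(5)=0 chase 'c': 0 ⇒ 4;  out=∅∪out(4)={2}
  fail(10) 'cb': from fail(4)=0 chase 'b': 0 ⇒ 1;  out={4}∪out(1)={4}
  fail(11) 'cd': from fail(4)=0 chase 'd': 0 ⇒ 5;  out=∅∪out(5)=∅
  fail(7) 'dcd': from fail(6)=4 chase 'd': 4 ⇒ 11;  out=∅∪out(11)=∅
  fail(12) 'cdb': from fail(11)=5 chase 'b': 5→0 ⇒ 1;  out=∅∪out(1)=∅
  fail(8) 'dcdb': from fail(7)=11 chase 'b': 11 ⇒ 12;  out=∅∪out(12)=∅
  fail(13) 'cdbd': from fail(12)=1 chase 'd': 1→0 ⇒ 5;  out={5}∪out(5)={5}
  fail(9) 'dcdbd': from fail(8)=12 chase 'd': 12 ⇒ 13;  out={3}∪out(13)={3,5}

Run:
[0] read 'c'  n0⇒n4  ** P2@[0:0]
[1] read 'a'  n4⇒n0 (via fail)
[2] read 'd'  n0⇒n5
[3] read 'c'  n5⇒n6  ** P2@[3:3]
[4] read 'd'  n6⇒n7
[5] read 'b'  n7⇒n8
[6] read 'd'  n8⇒n9  ** P3@[2:6],P5@[3:6]
[7] read 'b'  n9⇒n1 (via fail)
[8] read 'd'  n1⇒n5 (via fail)
[9] read 'b'  n5⇒n1 (via fail)
[10] read 'c'  n1⇒n3  ** P1@[9:10],P2@[10:10]
[11] read 'a'  n3⇒n0 (via fail)
[12] read 'c'  n0⇒n4  ** P2@[12:12]
[13] read 'b'  n4⇒n10  ** P4@[12:13]
[14] read 'c'  n10⇒n3 (via fail)  ** P1@[13:14],P2@[14:14]
[15] read 'b'  n3⇒n10 (via fail)  ** P4@[14:15]
[16] read 'b'  n10⇒n2 (via fail)  ** P0@[15:16]
[17] read 'a'  n2⇒n0 (via fail)
[18] read 'b'  n0⇒n1
[19] read 'c'  n1⇒n3  ** P1@[18:19],P2@[19:19]
[20] read 'a'  n3⇒n0 (via fail)
[21] read 'a'  n0⇒n0
[22] read 'd'  n0⇒n5
[23] read 'd'  n5⇒n5 (via fail)
[24] read 'c'  n5⇒n6  ** P2@[24:24]
[25] read 'd'  n6⇒n7
[26] read 'c'  n7⇒n6 (via fail)  ** P2@[26:26]
[27] read 'd'  n6⇒n7
[28] read 'b'  n7⇒n8
[29] read 'd'  n8⇒n9  ** P3@[25:29],P5@[26:29]
[30] read 'a'  n9⇒n0 (via fail)
[31] read 'b'  n0⇒n1
[32] read 'b'  n1⇒n2  ** P0@[31:32]
[33] read 'b'  n2⇒n2 (via fail)  ** P0@[32:33]
[34] read 'd'  n2⇒n5 (via fail)
[35] read 'd'  n5⇒n5 (via fail)
[36] read 'c'  n5⇒n6  ** P2@[36:36]
[37] read 'd'  n6⇒n7
[38] read 'b'  n7⇒n8
[39] read 'd'  n8⇒n9  ** P3@[35:39],P5@[36:39]
[40] read 'a'  n9⇒n0 (via fail)
[41] read 'a'  n0⇒n0
[42] read 'b'  n0⇒n1
[43] read 'c'  n1⇒n3  ** P1@[42:43],P2@[43:43]
[44] read 'c'  n3⇒n4 (via fail)  ** P2@[44:44]
[45] read 'b'  n4⇒n10  ** P4@[44:45]
[46] read 'b'  n10⇒n2 (via fail)  ** P0@[45:46]
[47] read 'a'  n2⇒n0 (via fail)
[48] read 'd'  n0⇒n5
[49] read 'c'  n5⇒n6  ** P2@[49:49]
[50] read 'b'  n6⇒n10 (via fail)  ** P4@[49:50]
[51] read 'c'  n10⇒n3 (via fail)  ** P1@[50:51],P2@[51:51]
[52] read 'c'  n3⇒n4 (via fail)  ** P2@[52:52]
[53] read 'c'  n4⇒n4 (via fail)  ** P2@[53:53]
[54] read 'b'  n4⇒n10  ** P4@[53:54]
[55] read 'c'  n10⇒n3 (via fail)  ** P1@[54:55],P2@[55:55]
[56] read 'd'  n3⇒n11 (via fail)
[57] read 'c'  n11⇒n6 (via fail)  ** P2@[57:57]
[58] read 'b'  n6⇒n10 (via fail)  ** P4@[57:58]
[59] read 'b'  n10⇒n2 (via fail)  ** P0@[58:59]
[60] read 'd'  n2⇒n5 (via fail)
[61] read 'c'  n5⇒n6  ** P2@[61:61]
[62] read 'c'  n6⇒n4 (via fail)  ** P2@[62:62]
[63] read 'd'  n4⇒n11
[64] read 'a'  n11⇒n0 (via fail)
[65] read 'b'  n0⇒n1
[66] read 'b'  n1⇒n2  ** P0@[65:66]
[67] read 'c'  n2⇒n3 (via fail)  ** P1@[66:67],P2@[67:67]
[68] read 'b'  n3⇒n10 (via fail)  ** P4@[67:68]
[69] read 'd'  n10⇒n5 (via fail)
[70] read 'b'  n5⇒n1 (via fail)
[71] read 'a'  n1⇒n0 (via fail)
[72] read 'c'  n0⇒n4  ** P2@[72:72]
[73] read 'b'  n4⇒n10  ** P4@[72:73]
[74] read 'a'  n10⇒n0 (via fail)
[75] read 'c'  n0⇒n4  ** P2@[75:75]
[76] read 'b'  n4⇒n10  ** P4@[75:76]
[77] read 'c'  n10⇒n3 (via fail)  ** P1@[76:77],P2@[77:77]

Result: [[0,2],[3,2],[6,3],[6,5],[10,1],[10,2],[12,2],[13,4],[14,1],[14,2],[15,4],[16,0],[19,1],[19,2],[24,2],[26,2],[29,3],[29,5],[32,0],[33,0],[36,2],[39,3],[39,5],[43,1],[43,2],[44,2],[45,4],[46,0],[49,2],[50,4],[51,1],[51,2],[52,2],[53,2],[54,4],[55,1],[55,2],[57,2],[58,4],[59,0],[61,2],[62,2],[66,0],[67,1],[67,2],[68,4],[72,2],[73,4],[75,2],[76,4],[77,1],[77,2]]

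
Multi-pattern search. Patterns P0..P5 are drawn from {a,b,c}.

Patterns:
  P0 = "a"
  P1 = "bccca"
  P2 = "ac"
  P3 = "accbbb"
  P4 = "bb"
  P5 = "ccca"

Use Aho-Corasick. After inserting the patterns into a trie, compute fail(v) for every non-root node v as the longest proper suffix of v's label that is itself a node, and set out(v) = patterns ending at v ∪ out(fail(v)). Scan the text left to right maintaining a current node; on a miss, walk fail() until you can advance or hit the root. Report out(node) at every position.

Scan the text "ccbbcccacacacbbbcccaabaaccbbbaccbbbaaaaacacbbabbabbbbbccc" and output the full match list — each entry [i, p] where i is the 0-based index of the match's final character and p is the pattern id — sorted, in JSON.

Construct AC machine:
Trie nodes:
  0='ε' goto a→1 b→2 c→13
  1='a' goto c→7  [P0 ends]
  2='b' goto b→12 c→3
  3='bc' goto c→4
  4='bcc' goto c→5
  5='bccc' goto a→6
  6='bccca' goto ·  [P1 ends]
  7='ac' goto c→8  [P2 ends]
  8='acc' goto b→9
  9='accb' goto b→10
  10='accbb' goto b→11
  11='accbbb' goto ·  [P3 ends]
  12='bb' goto ·  [P4 ends]
  13='c' goto c→14
  14='cc' goto c→15
  15='ccc' goto a→16
  16='ccca' goto ·  [P5 ends]

Failure links (BFS by depth):
  fail(1) 'a': from fail(0)=0 chase 'a': 0 ⇒ 0;  out={0}∪out(0)={0}
  fail(2) 'b': from fail(0)=0 chase 'b': 0 ⇒ 0;  out=∅∪out(0)=∅
  fail(13) 'c': from fail(0)=0 chase 'c': 0 ⇒ 0;  out=∅∪out(0)=∅
  fail(3) 'bc': from fail(2)=0 chase 'c': 0 ⇒ 13;  out=∅∪out(13)=∅
  fail(7) 'ac': from fail(1)=0 chase 'c': 0 ⇒ 13;  out={2}∪out(13)={2}
  fail(12) 'bb': from fail(2)=0 chase 'b': 0 ⇒ 2;  out={4}∪out(2)={4}
  fail(14) 'cc': from fail(13)=0 chase 'c': 0 ⇒ 13;  out=∅∪out(13)=∅
  fail(4) 'bcc': from fail(3)=13 chase 'c': 13 ⇒ 14;  out=∅∪out(14)=∅
  fail(8) 'acc': from fail(7)=13 chase 'c': 13 ⇒ 14;  out=∅∪out(14)=∅
  fail(15) 'ccc': from fail(14)=13 chase 'c': 13 ⇒ 14;  out=∅∪out(14)=∅
  fail(5) 'bccc': from fail(4)=14 chase 'c': 14 ⇒ 15;  out=∅∪out(15)=∅
  fail(9) 'accb': from fail(8)=14 chase 'b': 14→13→0 ⇒ 2;  out=∅∪out(2)=∅
  fail(16) 'ccca': from fail(15)=14 chase 'a': 14→13→0 ⇒ 1;  out={5}∪out(1)={0,5}
  fail(6) 'bccca': from fail(5)=15 chase 'a': 15 ⇒ 16;  out={1}∪out(16)={0,1,5}
  fail(10) 'accbb': from fail(9)=2 chase 'b': 2 ⇒ 12;  out=∅∪out(12)={4}
  fail(11) 'accbbb': from fail(10)=12 chase 'b': 12→2 ⇒ 12;  out={3}∪out(12)={3,4}

Text stream:
i=0 'c': node 0→13
i=1 'c': node 13→14
i=2 'b': node 14→2 ·f
i=3 'b': node 2→12  ** P4@[2:3]
i=4 'c': node 12→3 ·f
i=5 'c': node 3→4
i=6 'c': node 4→5
i=7 'a': node 5→6  ** P0@[7:7],P1@[3:7],P5@[4:7]
i=8 'c': node 6→7 ·f  ** P2@[7:8]
i=9 'a': node 7→1 ·f  ** P0@[9:9]
i=10 'c': node 1→7  ** P2@[9:10]
i=11 'a': node 7→1 ·f  ** P0@[11:11]
i=12 'c': node 1→7  ** P2@[11:12]
i=13 'b': node 7→2 ·f
i=14 'b': node 2→12  ** P4@[13:14]
i=15 'b': node 12→12 ·f  ** P4@[14:15]
i=16 'c': node 12→3 ·f
i=17 'c': node 3→4
i=18 'c': node 4→5
i=19 'a': node 5→6  ** P0@[19:19],P1@[15:19],P5@[16:19]
i=20 'a': node 6→1 ·f  ** P0@[20:20]
i=21 'b': node 1→2 ·f
i=22 'a': node 2→1 ·f  ** P0@[22:22]
i=23 'a': node 1→1 ·f  ** P0@[23:23]
i=24 'c': node 1→7  ** P2@[23:24]
i=25 'c': node 7→8
i=26 'b': node 8→9
i=27 'b': node 9→10  ** P4@[26:27]
i=28 'b': node 10→11  ** P3@[23:28],P4@[27:28]
i=29 'a': node 11→1 ·f  ** P0@[29:29]
i=30 'c': node 1→7  ** P2@[29:30]
i=31 'c': node 7→8
i=32 'b': node 8→9
i=33 'b': node 9→10  ** P4@[32:33]
i=34 'b': node 10→11  ** P3@[29:34],P4@[33:34]
i=35 'a': node 11→1 ·f  ** P0@[35:35]
i=36 'a': node 1→1 ·f  ** P0@[36:36]
i=37 'a': node 1→1 ·f  ** P0@[37:37]
i=38 'a': node 1→1 ·f  ** P0@[38:38]
i=39 'a': node 1→1 ·f  ** P0@[39:39]
i=40 'c': node 1→7  ** P2@[39:40]
i=41 'a': node 7→1 ·f  ** P0@[41:41]
i=42 'c': node 1→7  ** P2@[41:42]
i=43 'b': node 7→2 ·f
i=44 'b': node 2→12  ** P4@[43:44]
i=45 'a': node 12→1 ·f  ** P0@[45:45]
i=46 'b': node 1→2 ·f
i=47 'b': node 2→12  ** P4@[46:47]
i=48 'a': node 12→1 ·f  ** P0@[48:48]
i=49 'b': node 1→2 ·f
i=50 'b': node 2→12  ** P4@[49:50]
i=51 'b': node 12→12 ·f  ** P4@[50:51]
i=52 'b': node 12→12 ·f  ** P4@[51:52]
i=53 'b': node 12→12 ·f  ** P4@[52:53]
i=54 'c': node 12→3 ·f
i=55 'c': node 3→4
i=56 'c': node 4→5

Matches: [[3,4],[7,0],[7,1],[7,5],[8,2],[9,0],[10,2],[11,0],[12,2],[14,4],[15,4],[19,0],[19,1],[19,5],[20,0],[22,0],[23,0],[24,2],[27,4],[28,3],[28,4],[29,0],[30,2],[33,4],[34,3],[34,4],[35,0],[36,0],[37,0],[38,0],[39,0],[40,2],[41,0],[42,2],[44,4],[45,0],[47,4],[48,0],[50,4],[51,4],[52,4],[53,4]]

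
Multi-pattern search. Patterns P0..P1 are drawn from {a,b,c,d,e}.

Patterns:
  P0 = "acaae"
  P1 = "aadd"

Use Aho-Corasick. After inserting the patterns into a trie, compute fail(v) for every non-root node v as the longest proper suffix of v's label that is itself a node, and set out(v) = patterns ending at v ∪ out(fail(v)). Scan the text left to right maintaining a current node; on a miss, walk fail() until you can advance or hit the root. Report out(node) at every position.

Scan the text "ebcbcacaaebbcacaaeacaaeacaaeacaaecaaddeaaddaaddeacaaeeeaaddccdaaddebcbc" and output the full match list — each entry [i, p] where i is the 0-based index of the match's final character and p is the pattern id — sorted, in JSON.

Build:
Trie nodes:
  n0 'ε': a→1
  n1 'a': a→6 c→2
  n2 'ac': a→3
  n3 'aca': a→4
  n4 'acaa': e→5
  n5 'acaae': ·  [P0 ends]
  n6 'aa': d→7
  n7 'aad': d→8
  n8 'aadd': ·  [P1 ends]

BFS fail/out derivation:
  fail(1) 'a': from fail(0)=0 chase 'a': 0 ⇒ 0;  out=∅∪out(0)=∅
  fail(2) 'ac': from fail(1)=0 chase 'c': 0 ⇒ 0;  out=∅∪out(0)=∅
  fail(6) 'aa': from fail(1)=0 chase 'a': 0 ⇒ 1;  out=∅∪out(1)=∅
  fail(3) 'aca': from fail(2)=0 chase 'a': 0 ⇒ 1;  out=∅∪out(1)=∅
  fail(7) 'aad': from fail(6)=1 chase 'd': 1→0 ⇒ 0;  out=∅∪out(0)=∅
  fail(4) 'acaa': from fail(3)=1 chase 'a': 1 ⇒ 6;  out=∅∪out(6)=∅
  fail(8) 'aadd': from fail(7)=0 chase 'd': 0 ⇒ 0;  out={1}∪out(0)={1}
  fail(5) 'acaae': from fail(4)=6 chase 'e': 6→1→0 ⇒ 0;  out={0}∪out(0)={0}

Text stream:
i=0 'e': node 0→0
i=1 'b': node 0→0
i=2 'c': node 0→0
i=3 'b': node 0→0
i=4 'c': node 0→0
i=5 'a': node 0→1
i=6 'c': node 1→2
i=7 'a': node 2→3
i=8 'a': node 3→4
i=9 'e': node 4→5  → match P0@[5:9]
i=10 'b': node 5→0 ·f
i=11 'b': node 0→0
i=12 'c': node 0→0
i=13 'a': node 0→1
i=14 'c': node 1→2
i=15 'a': node 2→3
i=16 'a': node 3→4
i=17 'e': node 4→5  → match P0@[13:17]
i=18 'a': node 5→1 ·f
i=19 'c': node 1→2
i=20 'a': node 2→3
i=21 'a': node 3→4
i=22 'e': node 4→5  → match P0@[18:22]
i=23 'a': node 5→1 ·f
i=24 'c': node 1→2
i=25 'a': node 2→3
i=26 'a': node 3→4
i=27 'e': node 4→5  → match P0@[23:27]
i=28 'a': node 5→1 ·f
i=29 'c': node 1→2
i=30 'a': node 2→3
i=31 'a': node 3→4
i=32 'e': node 4→5  → match P0@[28:32]
i=33 'c': node 5→0 ·f
i=34 'a': node 0→1
i=35 'a': node 1→6
i=36 'd': node 6→7
i=37 'd': node 7→8  → match P1@[34:37]
i=38 'e': node 8→0 ·f
i=39 'a': node 0→1
i=40 'a': node 1→6
i=41 'd': node 6→7
i=42 'd': node 7→8  → match P1@[39:42]
i=43 'a': node 8→1 ·f
i=44 'a': node 1→6
i=45 'd': node 6→7
i=46 'd': node 7→8  → match P1@[43:46]
i=47 'e': node 8→0 ·f
i=48 'a': node 0→1
i=49 'c': node 1→2
i=50 'a': node 2→3
i=51 'a': node 3→4
i=52 'e': node 4→5  → match P0@[48:52]
i=53 'e': node 5→0 ·f
i=54 'e': node 0→0
i=55 'a': node 0→1
i=56 'a': node 1→6
i=57 'd': node 6→7
i=58 'd': node 7→8  → match P1@[55:58]
i=59 'c': node 8→0 ·f
i=60 'c': node 0→0
i=61 'd': node 0→0
i=62 'a': node 0→1
i=63 'a': node 1→6
i=64 'd': node 6→7
i=65 'd': node 7→8  → match P1@[62:65]
i=66 'e': node 8→0 ·f
i=67 'b': node 0→0
i=68 'c': node 0→0
i=69 'b': node 0→0
i=70 'c': node 0→0

All matches (sorted): [[9,0],[17,0],[22,0],[27,0],[32,0],[37,1],[42,1],[46,1],[52,0],[58,1],[65,1]]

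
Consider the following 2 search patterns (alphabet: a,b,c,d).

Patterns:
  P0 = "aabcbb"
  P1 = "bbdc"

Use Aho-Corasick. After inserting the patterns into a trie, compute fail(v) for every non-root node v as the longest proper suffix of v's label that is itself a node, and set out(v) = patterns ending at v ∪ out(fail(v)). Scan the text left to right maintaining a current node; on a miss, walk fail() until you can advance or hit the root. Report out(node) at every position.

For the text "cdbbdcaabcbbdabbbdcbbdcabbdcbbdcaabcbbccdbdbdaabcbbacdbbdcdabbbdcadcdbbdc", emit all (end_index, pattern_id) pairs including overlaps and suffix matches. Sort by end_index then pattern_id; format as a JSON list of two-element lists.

Build:
Trie nodes:
  n0 'ε': a→1 b→7
  n1 'a': a→2
  n2 'aa': b→3
  n3 'aab': c→4
  n4 'aabc': b→5
  n5 'aabcb': b→6
  n6 'aabcbb': ·  [P0 ends]
  n7 'b': b→8
  n8 'bb': d→9
  n9 'bbd': c→10
  n10 'bbdc': ·  [P1 ends]

BFS fail/out derivation:
  n1('a'): parent n0 fail=0; on 'a' 0 → fail=0;  out ∅∪∅=∅
  n7('b'): parent n0 fail=0; on 'b' 0 → fail=0;  out ∅∪∅=∅
  n2('aa'): parent n1 fail=0; on 'a' 0 → fail=1;  out ∅∪∅=∅
  n8('bb'): parent n7 fail=0; on 'b' 0 → fail=7;  out ∅∪∅=∅
  n3('aab'): parent n2 fail=1; on 'b' 1→0 → fail=7;  out ∅∪∅=∅
  n9('bbd'): parent n8 fail=7; on 'd' 7→0 → fail=0;  out ∅∪∅=∅
  n4('aabc'): parent n3 fail=7; on 'c' 7→0 → fail=0;  out ∅∪∅=∅
  n10('bbdc'): parent n9 fail=0; on 'c' 0 → fail=0;  out {1}∪∅={1}
  n5('aabcb'): parent n4 fail=0; on 'b' 0 → fail=7;  out ∅∪∅=∅
  n6('aabcbb'): parent n5 fail=7; on 'b' 7 → fail=8;  out {0}∪∅={0}

Text stream:
i=0 'c': node 0→0
i=1 'd': node 0→0
i=2 'b': node 0→7
i=3 'b': node 7→8
i=4 'd': node 8→9
i=5 'c': node 9→10  ** P1@[2:5]
i=6 'a': node 10→1 ·f
i=7 'a': node 1→2
i=8 'b': node 2→3
i=9 'c': node 3→4
i=10 'b': node 4→5
i=11 'b': node 5→6  ** P0@[6:11]
i=12 'd': node 6→9 ·f
i=13 'a': node 9→1 ·f
i=14 'b': node 1→7 ·f
i=15 'b': node 7→8
i=16 'b': node 8→8 ·f
i=17 'd': node 8→9
i=18 'c': node 9→10  ** P1@[15:18]
i=19 'b': node 10→7 ·f
i=20 'b': node 7→8
i=21 'd': node 8→9
i=22 'c': node 9→10  ** P1@[19:22]
i=23 'a': node 10→1 ·f
i=24 'b': node 1→7 ·f
i=25 'b': node 7→8
i=26 'd': node 8→9
i=27 'c': node 9→10  ** P1@[24:27]
i=28 'b': node 10→7 ·f
i=29 'b': node 7→8
i=30 'd': node 8→9
i=31 'c': node 9→10  ** P1@[28:31]
i=32 'a': node 10→1 ·f
i=33 'a': node 1→2
i=34 'b': node 2→3
i=35 'c': node 3→4
i=36 'b': node 4→5
i=37 'b': node 5→6  ** P0@[32:37]
i=38 'c': node 6→0 ·f
i=39 'c': node 0→0
i=40 'd': node 0→0
i=41 'b': node 0→7
i=42 'd': node 7→0 ·f
i=43 'b': node 0→7
i=44 'd': node 7→0 ·f
i=45 'a': node 0→1
i=46 'a': node 1→2
i=47 'b': node 2→3
i=48 'c': node 3→4
i=49 'b': node 4→5
i=50 'b': node 5→6  ** P0@[45:50]
i=51 'a': node 6→1 ·f
i=52 'c': node 1→0 ·f
i=53 'd': node 0→0
i=54 'b': node 0→7
i=55 'b': node 7→8
i=56 'd': node 8→9
i=57 'c': node 9→10  ** P1@[54:57]
i=58 'd': node 10→0 ·f
i=59 'a': node 0→1
i=60 'b': node 1→7 ·f
i=61 'b': node 7→8
i=62 'b': node 8→8 ·f
i=63 'd': node 8→9
i=64 'c': node 9→10  ** P1@[61:64]
i=65 'a': node 10→1 ·f
i=66 'd': node 1→0 ·f
i=67 'c': node 0→0
i=68 'd': node 0→0
i=69 'b': node 0→7
i=70 'b': node 7→8
i=71 'd': node 8→9
i=72 'c': node 9→10  ** P1@[69:72]

Matches: [[5,1],[11,0],[18,1],[22,1],[27,1],[31,1],[37,0],[50,0],[57,1],[64,1],[72,1]]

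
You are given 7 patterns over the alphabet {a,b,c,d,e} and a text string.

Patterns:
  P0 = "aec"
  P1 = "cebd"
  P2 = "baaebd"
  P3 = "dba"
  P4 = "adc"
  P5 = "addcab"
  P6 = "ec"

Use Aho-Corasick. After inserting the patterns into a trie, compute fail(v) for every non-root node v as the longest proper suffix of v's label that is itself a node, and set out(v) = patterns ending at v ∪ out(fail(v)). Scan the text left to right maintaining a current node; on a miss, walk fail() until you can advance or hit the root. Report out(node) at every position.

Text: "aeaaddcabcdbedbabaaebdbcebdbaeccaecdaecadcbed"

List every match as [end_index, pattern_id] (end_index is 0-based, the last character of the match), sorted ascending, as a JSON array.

Build:
Trie nodes:
  0='ε' goto a→1 b→8 c→4 d→14 e→23
  1='a' goto d→17 e→2
  2='ae' goto c→3
  3='aec' goto ·  [P0 ends]
  4='c' goto e→5
  5='ce' goto b→6
  6='ceb' goto d→7
  7='cebd' goto ·  [P1 ends]
  8='b' goto a→9
  9='ba' goto a→10
  10='baa' goto e→11
  11='baae' goto b→12
  12='baaeb' goto d→13
  13='baaebd' goto ·  [P2 ends]
  14='d' goto b→15
  15='db' goto a→16
  16='dba' goto ·  [P3 ends]
  17='ad' goto c→18 d→19
  18='adc' goto ·  [P4 ends]
  19='add' goto c→20
  20='addc' goto a→21
  21='addca' goto b→22
  22='addcab' goto ·  [P5 ends]
  23='e' goto c→24
  24='ec' goto ·  [P6 ends]

BFS fail/out derivation:
  fail(1) 'a': from fail(0)=0 chase 'a': 0 ⇒ 0;  out=∅∪out(0)=∅
  fail(4) 'c': from fail(0)=0 chase 'c': 0 ⇒ 0;  out=∅∪out(0)=∅
  fail(8) 'b': from fail(0)=0 chase 'b': 0 ⇒ 0;  out=∅∪out(0)=∅
  fail(14) 'd': from fail(0)=0 chase 'd': 0 ⇒ 0;  out=∅∪out(0)=∅
  fail(23) 'e': from fail(0)=0 chase 'e': 0 ⇒ 0;  out=∅∪out(0)=∅
  fail(2) 'ae': from fail(1)=0 chase 'e': 0 ⇒ 23;  out=∅∪out(23)=∅
  fail(5) 'ce': from fail(4)=0 chase 'e': 0 ⇒ 23;  out=∅∪out(23)=∅
  fail(9) 'ba': from fail(8)=0 chase 'a': 0 ⇒ 1;  out=∅∪out(1)=∅
  fail(15) 'db': from fail(14)=0 chase 'b': 0 ⇒ 8;  out=∅∪out(8)=∅
  fail(17) 'ad': from fail(1)=0 chase 'd': 0 ⇒ 14;  out=∅∪out(14)=∅
  fail(24) 'ec': from fail(23)=0 chase 'c': 0 ⇒ 4;  out={6}∪out(4)={6}
  fail(3) 'aec': from fail(2)=23 chase 'c': 23 ⇒ 24;  out={0}∪out(24)={0,6}
  fail(6) 'ceb': from fail(5)=23 chase 'b': 23→0 ⇒ 8;  out=∅∪out(8)=∅
  fail(10) 'baa': from fail(9)=1 chase 'a': 1→0 ⇒ 1;  out=∅∪out(1)=∅
  fail(16) 'dba': from fail(15)=8 chase 'a': 8 ⇒ 9;  out={3}∪out(9)={3}
  fail(18) 'adc': from fail(17)=14 chase 'c': 14→0 ⇒ 4;  out={4}∪out(4)={4}
  fail(19) 'add': from fail(17)=14 chase 'd': 14→0 ⇒ 14;  out=∅∪out(14)=∅
  fail(7) 'cebd': from fail(6)=8 chase 'd': 8→0 ⇒ 14;  out={1}∪out(14)={1}
  fail(11) 'baae': from fail(10)=1 chase 'e': 1 ⇒ 2;  out=∅∪out(2)=∅
  fail(20) 'addc': from fail(19)=14 chase 'c': 14→0 ⇒ 4;  out=∅∪out(4)=∅
  fail(12) 'baaeb': from fail(11)=2 chase 'b': 2→23→0 ⇒ 8;  out=∅∪out(8)=∅
  fail(21) 'addca': from fail(20)=4 chase 'a': 4→0 ⇒ 1;  out=∅∪out(1)=∅
  fail(13) 'baaebd': from fail(12)=8 chase 'd': 8→0 ⇒ 14;  out={2}∪out(14)={2}
  fail(22) 'addcab': from fail(21)=1 chase 'b': 1→0 ⇒ 8;  out={5}∪out(8)={5}

Scan:
i=0 'a': node 0→1
i=1 'e': node 1→2
i=2 'a': node 2→1 (fail-walked)
i=3 'a': node 1→1 (fail-walked)
i=4 'd': node 1→17
i=5 'd': node 17→19
i=6 'c': node 19→20
i=7 'a': node 20→21
i=8 'b': node 21→22  → match P5@[3:8]
i=9 'c': node 22→4 (fail-walked)
i=10 'd': node 4→14 (fail-walked)
i=11 'b': node 14→15
i=12 'e': node 15→23 (fail-walked)
i=13 'd': node 23→14 (fail-walked)
i=14 'b': node 14→15
i=15 'a': node 15→16  → match P3@[13:15]
i=16 'b': node 16→8 (fail-walked)
i=17 'a': node 8→9
i=18 'a': node 9→10
i=19 'e': node 10→11
i=20 'b': node 11→12
i=21 'd': node 12→13  → match P2@[16:21]
i=22 'b': node 13→15 (fail-walked)
i=23 'c': node 15→4 (fail-walked)
i=24 'e': node 4→5
i=25 'b': node 5→6
i=26 'd': node 6→7  → match P1@[23:26]
i=27 'b': node 7→15 (fail-walked)
i=28 'a': node 15→16  → match P3@[26:28]
i=29 'e': node 16→2 (fail-walked)
i=30 'c': node 2→3  → match P0@[28:30],P6@[29:30]
i=31 'c': node 3→4 (fail-walked)
i=32 'a': node 4→1 (fail-walked)
i=33 'e': node 1→2
i=34 'c': node 2→3  → match P0@[32:34],P6@[33:34]
i=35 'd': node 3→14 (fail-walked)
i=36 'a': node 14→1 (fail-walked)
i=37 'e': node 1→2
i=38 'c': node 2→3  → match P0@[36:38],P6@[37:38]
i=39 'a': node 3→1 (fail-walked)
i=40 'd': node 1→17
i=41 'c': node 17→18  → match P4@[39:41]
i=42 'b': node 18→8 (fail-walked)
i=43 'e': node 8→23 (fail-walked)
i=44 'd': node 23→14 (fail-walked)

Matches: [[8,5],[15,3],[21,2],[26,1],[28,3],[30,0],[30,6],[34,0],[34,6],[38,0],[38,6],[41,4]]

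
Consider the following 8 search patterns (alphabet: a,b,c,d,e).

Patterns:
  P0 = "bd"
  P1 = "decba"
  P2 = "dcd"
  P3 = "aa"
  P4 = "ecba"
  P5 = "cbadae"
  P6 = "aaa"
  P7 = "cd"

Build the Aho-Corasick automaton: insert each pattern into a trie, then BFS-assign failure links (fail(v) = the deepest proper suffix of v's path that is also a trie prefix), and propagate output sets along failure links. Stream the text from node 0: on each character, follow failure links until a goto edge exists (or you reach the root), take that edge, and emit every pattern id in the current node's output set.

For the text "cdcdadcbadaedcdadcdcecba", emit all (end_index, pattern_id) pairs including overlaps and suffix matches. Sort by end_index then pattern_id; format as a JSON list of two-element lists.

Build:
Trie (insert patterns):
  0='ε' goto a→10 b→1 c→16 d→3 e→12
  1='b' goto d→2
  2='bd' goto ·  [P0 ends]
  3='d' goto c→8 e→4
  4='de' goto c→5
  5='dec' goto b→6
  6='decb' goto a→7
  7='decba' goto ·  [P1 ends]
  8='dc' goto d→9
  9='dcd' goto ·  [P2 ends]
  10='a' goto a→11
  11='aa' goto a→22  [P3 ends]
  12='e' goto c→13
  13='ec' goto b→14
  14='ecb' goto a→15
  15='ecba' goto ·  [P4 ends]
  16='c' goto b→17 d→23
  17='cb' goto a→18
  18='cba' goto d→19
  19='cbad' goto a→20
  20='cbada' goto e→21
  21='cbadae' goto ·  [P5 ends]
  22='aaa' goto ·  [P6 ends]
  23='cd' goto ·  [P7 ends]

Failure links (BFS by depth):
  n1('b'): parent n0 fail=0; on 'b' 0 → fail=0;  out ∅∪∅=∅
  n3('d'): parent n0 fail=0; on 'd' 0 → fail=0;  out ∅∪∅=∅
  n10('a'): parent n0 fail=0; on 'a' 0 → fail=0;  out ∅∪∅=∅
  n12('e'): parent n0 fail=0; on 'e' 0 → fail=0;  out ∅∪∅=∅
  n16('c'): parent n0 fail=0; on 'c' 0 → fail=0;  out ∅∪∅=∅
  n2('bd'): parent n1 fail=0; on 'd' 0 → fail=3;  out {0}∪∅={0}
  n4('de'): parent n3 fail=0; on 'e' 0 → fail=12;  out ∅∪∅=∅
  n8('dc'): parent n3 fail=0; on 'c' 0 → fail=16;  out ∅∪∅=∅
  n11('aa'): parent n10 fail=0; on 'a' 0 → fail=10;  out {3}∪∅={3}
  n13('ec'): parent n12 fail=0; on 'c' 0 → fail=16;  out ∅∪∅=∅
  n17('cb'): parent n16 fail=0; on 'b' 0 → fail=1;  out ∅∪∅=∅
  n23('cd'): parent n16 fail=0; on 'd' 0 → fail=3;  out {7}∪∅={7}
  n5('dec'): parent n4 fail=12; on 'c' 12 → fail=13;  out ∅∪∅=∅
  n9('dcd'): parent n8 fail=16; on 'd' 16 → fail=23;  out {2}∪{7}={2,7}
  n14('ecb'): parent n13 fail=16; on 'b' 16 → fail=17;  out ∅∪∅=∅
  n18('cba'): parent n17 fail=1; on 'a' 1→0 → fail=10;  out ∅∪∅=∅
  n22('aaa'): parent n11 fail=10; on 'a' 10 → fail=11;  out {6}∪{3}={3,6}
  n6('decb'): parent n5 fail=13; on 'b' 13 → fail=14;  out ∅∪∅=∅
  n15('ecba'): parent n14 fail=17; on 'a' 17 → fail=18;  out {4}∪∅={4}
  n19('cbad'): parent n18 fail=10; on 'd' 10→0 → fail=3;  out ∅∪∅=∅
  n7('decba'): parent n6 fail=14; on 'a' 14 → fail=15;  out {1}∪{4}={1,4}
  n20('cbada'): parent n19 fail=3; on 'a' 3→0 → fail=10;  out ∅∪∅=∅
  n21('cbadae'): parent n20 fail=10; on 'e' 10→0 → fail=12;  out {5}∪∅={5}

Scan:
i=0 'c': node 0→16
i=1 'd': node 16→23  → match P7@[0:1]
i=2 'c': node 23→8 (fail-walked)
i=3 'd': node 8→9  → match P2@[1:3],P7@[2:3]
i=4 'a': node 9→10 (fail-walked)
i=5 'd': node 10→3 (fail-walked)
i=6 'c': node 3→8
i=7 'b': node 8→17 (fail-walked)
i=8 'a': node 17→18
i=9 'd': node 18→19
i=10 'a': node 19→20
i=11 'e': node 20→21  → match P5@[6:11]
i=12 'd': node 21→3 (fail-walked)
i=13 'c': node 3→8
i=14 'd': node 8→9  → match P2@[12:14],P7@[13:14]
i=15 'a': node 9→10 (fail-walked)
i=16 'd': node 10→3 (fail-walked)
i=17 'c': node 3→8
i=18 'd': node 8→9  → match P2@[16:18],P7@[17:18]
i=19 'c': node 9→8 (fail-walked)
i=20 'e': node 8→12 (fail-walked)
i=21 'c': node 12→13
i=22 'b': node 13→14
i=23 'a': node 14→15  → match P4@[20:23]

Result: [[1,7],[3,2],[3,7],[11,5],[14,2],[14,7],[18,2],[18,7],[23,4]]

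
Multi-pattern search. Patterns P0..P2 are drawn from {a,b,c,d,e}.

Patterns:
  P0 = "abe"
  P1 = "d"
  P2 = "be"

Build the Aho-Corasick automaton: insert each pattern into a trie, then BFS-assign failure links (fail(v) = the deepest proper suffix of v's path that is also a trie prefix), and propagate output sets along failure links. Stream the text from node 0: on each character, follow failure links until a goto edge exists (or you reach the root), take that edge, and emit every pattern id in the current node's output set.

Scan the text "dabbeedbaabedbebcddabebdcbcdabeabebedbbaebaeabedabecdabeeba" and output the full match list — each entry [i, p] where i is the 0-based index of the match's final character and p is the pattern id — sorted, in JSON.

Build:
Trie (insert patterns):
  0='ε' goto a→1 b→5 d→4
  1='a' goto b→2
  2='ab' goto e→3
  3='abe' goto ·  ←P0
  4='d' goto ·  ←P1
  5='b' goto e→6
  6='be' goto ·  ←P2

Failure links (BFS by depth):
  n1('a'): parent n0 fail=0; on 'a' 0 → fail=0;  out ∅∪∅=∅
  n4('d'): parent n0 fail=0; on 'd' 0 → fail=0;  out {1}∪∅={1}
  n5('b'): parent n0 fail=0; on 'b' 0 → fail=0;  out ∅∪∅=∅
  n2('ab'): parent n1 fail=0; on 'b' 0 → fail=5;  out ∅∪∅=∅
  n6('be'): parent n5 fail=0; on 'e' 0 → fail=0;  out {2}∪∅={2}
  n3('abe'): parent n2 fail=5; on 'e' 5 → fail=6;  out {0}∪{2}={0,2}

Text stream:
[0] read 'd'  n0⇒n4  ** P1@[0:0]
[1] read 'a'  n4⇒n1 ·f
[2] read 'b'  n1⇒n2
[3] read 'b'  n2⇒n5 ·f
[4] read 'e'  n5⇒n6  ** P2@[3:4]
[5] read 'e'  n6⇒n0 ·f
[6] read 'd'  n0⇒n4  ** P1@[6:6]
[7] read 'b'  n4⇒n5 ·f
[8] read 'a'  n5⇒n1 ·f
[9] read 'a'  n1⇒n1 ·f
[10] read 'b'  n1⇒n2
[11] read 'e'  n2⇒n3  ** P0@[9:11],P2@[10:11]
[12] read 'd'  n3⇒n4 ·f  ** P1@[12:12]
[13] read 'b'  n4⇒n5 ·f
[14] read 'e'  n5⇒n6  ** P2@[13:14]
[15] read 'b'  n6⇒n5 ·f
[16] read 'c'  n5⇒n0 ·f
[17] read 'd'  n0⇒n4  ** P1@[17:17]
[18] read 'd'  n4⇒n4 ·f  ** P1@[18:18]
[19] read 'a'  n4⇒n1 ·f
[20] read 'b'  n1⇒n2
[21] read 'e'  n2⇒n3  ** P0@[19:21],P2@[20:21]
[22] read 'b'  n3⇒n5 ·f
[23] read 'd'  n5⇒n4 ·f  ** P1@[23:23]
[24] read 'c'  n4⇒n0 ·f
[25] read 'b'  n0⇒n5
[26] read 'c'  n5⇒n0 ·f
[27] read 'd'  n0⇒n4  ** P1@[27:27]
[28] read 'a'  n4⇒n1 ·f
[29] read 'b'  n1⇒n2
[30] read 'e'  n2⇒n3  ** P0@[28:30],P2@[29:30]
[31] read 'a'  n3⇒n1 ·f
[32] read 'b'  n1⇒n2
[33] read 'e'  n2⇒n3  ** P0@[31:33],P2@[32:33]
[34] read 'b'  n3⇒n5 ·f
[35] read 'e'  n5⇒n6  ** P2@[34:35]
[36] read 'd'  n6⇒n4 ·f  ** P1@[36:36]
[37] read 'b'  n4⇒n5 ·f
[38] read 'b'  n5⇒n5 ·f
[39] read 'a'  n5⇒n1 ·f
[40] read 'e'  n1⇒n0 ·f
[41] read 'b'  n0⇒n5
[42] read 'a'  n5⇒n1 ·f
[43] read 'e'  n1⇒n0 ·f
[44] read 'a'  n0⇒n1
[45] read 'b'  n1⇒n2
[46] read 'e'  n2⇒n3  ** P0@[44:46],P2@[45:46]
[47] read 'd'  n3⇒n4 ·f  ** P1@[47:47]
[48] read 'a'  n4⇒n1 ·f
[49] read 'b'  n1⇒n2
[50] read 'e'  n2⇒n3  ** P0@[48:50],P2@[49:50]
[51] read 'c'  n3⇒n0 ·f
[52] read 'd'  n0⇒n4  ** P1@[52:52]
[53] read 'a'  n4⇒n1 ·f
[54] read 'b'  n1⇒n2
[55] read 'e'  n2⇒n3  ** P0@[53:55],P2@[54:55]
[56] read 'e'  n3⇒n0 ·f
[57] read 'b'  n0⇒n5
[58] read 'a'  n5⇒n1 ·f

All matches (sorted): [[0,1],[4,2],[6,1],[11,0],[11,2],[12,1],[14,2],[17,1],[18,1],[21,0],[21,2],[23,1],[27,1],[30,0],[30,2],[33,0],[33,2],[35,2],[36,1],[46,0],[46,2],[47,1],[50,0],[50,2],[52,1],[55,0],[55,2]]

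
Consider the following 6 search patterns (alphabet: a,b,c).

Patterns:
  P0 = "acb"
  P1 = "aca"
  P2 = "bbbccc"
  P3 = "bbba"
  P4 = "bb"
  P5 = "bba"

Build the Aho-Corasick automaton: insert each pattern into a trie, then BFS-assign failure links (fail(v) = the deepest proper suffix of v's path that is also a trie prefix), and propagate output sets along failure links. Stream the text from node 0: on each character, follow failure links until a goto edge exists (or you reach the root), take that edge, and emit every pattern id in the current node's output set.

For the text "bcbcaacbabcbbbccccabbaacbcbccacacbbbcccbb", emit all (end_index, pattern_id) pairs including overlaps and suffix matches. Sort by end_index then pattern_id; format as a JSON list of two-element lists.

Build:
Trie nodes:
  0='ε' goto a→1 b→5
  1='a' goto c→2
  2='ac' goto a→4 b→3
  3='acb' goto ·  ←P0
  4='aca' goto ·  ←P1
  5='b' goto b→6
  6='bb' goto a→12 b→7  ←P4
  7='bbb' goto a→11 c→8
  8='bbbc' goto c→9
  9='bbbcc' goto c→10
  10='bbbccc' goto ·  ←P2
  11='bbba' goto ·  ←P3
  12='bba' goto ·  ←P5

Failure links (BFS by depth):
  fail(1) 'a': from fail(0)=0 chase 'a': 0 ⇒ 0;  out=∅∪out(0)=∅
  fail(5) 'b': from fail(0)=0 chase 'b': 0 ⇒ 0;  out=∅∪out(0)=∅
  fail(2) 'ac': from fail(1)=0 chase 'c': 0 ⇒ 0;  out=∅∪out(0)=∅
  fail(6) 'bb': from fail(5)=0 chase 'b': 0 ⇒ 5;  out={4}∪out(5)={4}
  fail(3) 'acb': from fail(2)=0 chase 'b': 0 ⇒ 5;  out={0}∪out(5)={0}
  fail(4) 'aca': from fail(2)=0 chase 'a': 0 ⇒ 1;  out={1}∪out(1)={1}
  fail(7) 'bbb': from fail(6)=5 chase 'b': 5 ⇒ 6;  out=∅∪out(6)={4}
  fail(12) 'bba': from fail(6)=5 chase 'a': 5→0 ⇒ 1;  out={5}∪out(1)={5}
  fail(8) 'bbbc': from fail(7)=6 chase 'c': 6→5→0 ⇒ 0;  out=∅∪out(0)=∅
  fail(11) 'bbba': from fail(7)=6 chase 'a': 6 ⇒ 12;  out={3}∪out(12)={3,5}
  fail(9) 'bbbcc': from fail(8)=0 chase 'c': 0 ⇒ 0;  out=∅∪out(0)=∅
  fail(10) 'bbbccc': from fail(9)=0 chase 'c': 0 ⇒ 0;  out={2}∪out(0)={2}

Scan:
[0] read 'b'  n0⇒n5
[1] read 'c'  n5⇒n0 (via fail)
[2] read 'b'  n0⇒n5
[3] read 'c'  n5⇒n0 (via fail)
[4] read 'a'  n0⇒n1
[5] read 'a'  n1⇒n1 (via fail)
[6] read 'c'  n1⇒n2
[7] read 'b'  n2⇒n3  ** P0@[5:7]
[8] read 'a'  n3⇒n1 (via fail)
[9] read 'b'  n1⇒n5 (via fail)
[10] read 'c'  n5⇒n0 (via fail)
[11] read 'b'  n0⇒n5
[12] read 'b'  n5⇒n6  ** P4@[11:12]
[13] read 'b'  n6⇒n7  ** P4@[12:13]
[14] read 'c'  n7⇒n8
[15] read 'c'  n8⇒n9
[16] read 'c'  n9⇒n10  ** P2@[11:16]
[17] read 'c'  n10⇒n0 (via fail)
[18] read 'a'  n0⇒n1
[19] read 'b'  n1⇒n5 (via fail)
[20] read 'b'  n5⇒n6  ** P4@[19:20]
[21] read 'a'  n6⇒n12  ** P5@[19:21]
[22] read 'a'  n12⇒n1 (via fail)
[23] read 'c'  n1⇒n2
[24] read 'b'  n2⇒n3  ** P0@[22:24]
[25] read 'c'  n3⇒n0 (via fail)
[26] read 'b'  n0⇒n5
[27] read 'c'  n5⇒n0 (via fail)
[28] read 'c'  n0⇒n0
[29] read 'a'  n0⇒n1
[30] read 'c'  n1⇒n2
[31] read 'a'  n2⇒n4  ** P1@[29:31]
[32] read 'c'  n4⇒n2 (via fail)
[33] read 'b'  n2⇒n3  ** P0@[31:33]
[34] read 'b'  n3⇒n6 (via fail)  ** P4@[33:34]
[35] read 'b'  n6⇒n7  ** P4@[34:35]
[36] read 'c'  n7⇒n8
[37] read 'c'  n8⇒n9
[38] read 'c'  n9⇒n10  ** P2@[33:38]
[39] read 'b'  n10⇒n5 (via fail)
[40] read 'b'  n5⇒n6  ** P4@[39:40]

Result: [[7,0],[12,4],[13,4],[16,2],[20,4],[21,5],[24,0],[31,1],[33,0],[34,4],[35,4],[38,2],[40,4]]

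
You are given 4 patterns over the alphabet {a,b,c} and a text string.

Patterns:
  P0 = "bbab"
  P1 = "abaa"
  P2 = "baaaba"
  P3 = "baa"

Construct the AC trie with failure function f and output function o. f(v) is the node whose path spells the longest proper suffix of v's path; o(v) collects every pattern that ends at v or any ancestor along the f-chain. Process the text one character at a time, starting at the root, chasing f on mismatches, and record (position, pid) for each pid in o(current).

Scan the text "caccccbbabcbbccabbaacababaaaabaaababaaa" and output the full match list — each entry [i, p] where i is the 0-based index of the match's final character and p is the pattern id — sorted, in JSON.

Build automaton:
Trie nodes:
  0='ε' goto a→5 b→1
  1='b' goto a→9 b→2
  2='bb' goto a→3
  3='bba' goto b→4
  4='bbab' goto ·  ←P0
  5='a' goto b→6
  6='ab' goto a→7
  7='aba' goto a→8
  8='abaa' goto ·  ←P1
  9='ba' goto a→10
  10='baa' goto a→11  ←P3
  11='baaa' goto b→12
  12='baaab' goto a→13
  13='baaaba' goto ·  ←P2

Failure links (BFS by depth):
  fail(1) 'b': from fail(0)=0 chase 'b': 0 ⇒ 0;  out=∅∪out(0)=∅
  fail(5) 'a': from fail(0)=0 chase 'a': 0 ⇒ 0;  out=∅∪out(0)=∅
  fail(2) 'bb': from fail(1)=0 chase 'b': 0 ⇒ 1;  out=∅∪out(1)=∅
  fail(6) 'ab': from fail(5)=0 chase 'b': 0 ⇒ 1;  out=∅∪out(1)=∅
  fail(9) 'ba': from fail(1)=0 chase 'a': 0 ⇒ 5;  out=∅∪out(5)=∅
  fail(3) 'bba': from fail(2)=1 chase 'a': 1 ⇒ 9;  out=∅∪out(9)=∅
  fail(7) 'aba': from fail(6)=1 chase 'a': 1 ⇒ 9;  out=∅∪out(9)=∅
  fail(10) 'baa': from fail(9)=5 chase 'a': 5→0 ⇒ 5;  out={3}∪out(5)={3}
  fail(4) 'bbab': from fail(3)=9 chase 'b': 9→5 ⇒ 6;  out={0}∪out(6)={0}
  fail(8) 'abaa': from fail(7)=9 chase 'a': 9 ⇒ 10;  out={1}∪out(10)={1,3}
  fail(11) 'baaa': from fail(10)=5 chase 'a': 5→0 ⇒ 5;  out=∅∪out(5)=∅
  fail(12) 'baaab': from fail(11)=5 chase 'b': 5 ⇒ 6;  out=∅∪out(6)=∅
  fail(13) 'baaaba': from fail(12)=6 chase 'a': 6 ⇒ 7;  out={2}∪out(7)={2}

Scan:
pos 0 'c': at 0
pos 1 'a': at 5
pos 2 'c': at 0 (via fail)
pos 3 'c': at 0
pos 4 'c': at 0
pos 5 'c': at 0
pos 6 'b': at 1
pos 7 'b': at 2
pos 8 'a': at 3
pos 9 'b': at 4  → match P0@[6:9]
pos 10 'c': at 0 (via fail)
pos 11 'b': at 1
pos 12 'b': at 2
pos 13 'c': at 0 (via fail)
pos 14 'c': at 0
pos 15 'a': at 5
pos 16 'b': at 6
pos 17 'b': at 2 (via fail)
pos 18 'a': at 3
pos 19 'a': at 10 (via fail)  → match P3@[17:19]
pos 20 'c': at 0 (via fail)
pos 21 'a': at 5
pos 22 'b': at 6
pos 23 'a': at 7
pos 24 'b': at 6 (via fail)
pos 25 'a': at 7
pos 26 'a': at 8  → match P1@[23:26],P3@[24:26]
pos 27 'a': at 11 (via fail)
pos 28 'a': at 5 (via fail)
pos 29 'b': at 6
pos 30 'a': at 7
pos 31 'a': at 8  → match P1@[28:31],P3@[29:31]
pos 32 'a': at 11 (via fail)
pos 33 'b': at 12
pos 34 'a': at 13  → match P2@[29:34]
pos 35 'b': at 6 (via fail)
pos 36 'a': at 7
pos 37 'a': at 8  → match P1@[34:37],P3@[35:37]
pos 38 'a': at 11 (via fail)

Matches: [[9,0],[19,3],[26,1],[26,3],[31,1],[31,3],[34,2],[37,1],[37,3]]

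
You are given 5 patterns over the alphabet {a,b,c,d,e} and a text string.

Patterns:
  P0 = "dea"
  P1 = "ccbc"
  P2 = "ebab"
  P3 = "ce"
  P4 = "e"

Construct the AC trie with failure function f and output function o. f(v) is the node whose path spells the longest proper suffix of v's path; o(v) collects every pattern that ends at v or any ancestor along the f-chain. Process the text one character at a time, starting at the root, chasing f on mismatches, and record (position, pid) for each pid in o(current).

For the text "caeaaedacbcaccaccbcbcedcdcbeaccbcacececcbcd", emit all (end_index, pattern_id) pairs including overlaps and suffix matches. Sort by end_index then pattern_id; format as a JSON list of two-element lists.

Construct AC machine:
Trie (insert patterns):
  n0 'ε': c→4 d→1 e→8
  n1 'd': e→2
  n2 'de': a→3
  n3 'dea': ·  [P0 ends]
  n4 'c': c→5 e→12
  n5 'cc': b→6
  n6 'ccb': c→7
  n7 'ccbc': ·  [P1 ends]
  n8 'e': b→9  [P4 ends]
  n9 'eb': a→10
  n10 'eba': b→11
  n11 'ebab': ·  [P2 ends]
  n12 'ce': ·  [P3 ends]

Failure links (BFS by depth):
  fail(1) 'd': from fail(0)=0 chase 'd': 0 ⇒ 0;  out=∅∪out(0)=∅
  fail(4) 'c': from fail(0)=0 chase 'c': 0 ⇒ 0;  out=∅∪out(0)=∅
  fail(8) 'e': from fail(0)=0 chase 'e': 0 ⇒ 0;  out={4}∪out(0)={4}
  fail(2) 'de': from fail(1)=0 chase 'e': 0 ⇒ 8;  out=∅∪out(8)={4}
  fail(5) 'cc': from fail(4)=0 chase 'c': 0 ⇒ 4;  out=∅∪out(4)=∅
  fail(9) 'eb': from fail(8)=0 chase 'b': 0 ⇒ 0;  out=∅∪out(0)=∅
  fail(12) 'ce': from fail(4)=0 chase 'e': 0 ⇒ 8;  out={3}∪out(8)={3,4}
  fail(3) 'dea': from fail(2)=8 chase 'a': 8→0 ⇒ 0;  out={0}∪out(0)={0}
  fail(6) 'ccb': from fail(5)=4 chase 'b': 4→0 ⇒ 0;  out=∅∪out(0)=∅
  fail(10) 'eba': from fail(9)=0 chase 'a': 0 ⇒ 0;  out=∅∪out(0)=∅
  fail(7) 'ccbc': from fail(6)=0 chase 'c': 0 ⇒ 4;  out={1}∪out(4)={1}
  fail(11) 'ebab': from fail(10)=0 chase 'b': 0 ⇒ 0;  out={2}∪out(0)={2}

Run:
[0] read 'c'  n0⇒n4
[1] read 'a'  n4⇒n0 (via fail)
[2] read 'e'  n0⇒n8  ** P4@[2:2]
[3] read 'a'  n8⇒n0 (via fail)
[4] read 'a'  n0⇒n0
[5] read 'e'  n0⇒n8  ** P4@[5:5]
[6] read 'd'  n8⇒n1 (via fail)
[7] read 'a'  n1⇒n0 (via fail)
[8] read 'c'  n0⇒n4
[9] read 'b'  n4⇒n0 (via fail)
[10] read 'c'  n0⇒n4
[11] read 'a'  n4⇒n0 (via fail)
[12] read 'c'  n0⇒n4
[13] read 'c'  n4⇒n5
[14] read 'a'  n5⇒n0 (via fail)
[15] read 'c'  n0⇒n4
[16] read 'c'  n4⇒n5
[17] read 'b'  n5⇒n6
[18] read 'c'  n6⇒n7  ** P1@[15:18]
[19] read 'b'  n7⇒n0 (via fail)
[20] read 'c'  n0⇒n4
[21] read 'e'  n4⇒n12  ** P3@[20:21],P4@[21:21]
[22] read 'd'  n12⇒n1 (via fail)
[23] read 'c'  n1⇒n4 (via fail)
[24] read 'd'  n4⇒n1 (via fail)
[25] read 'c'  n1⇒n4 (via fail)
[26] read 'b'  n4⇒n0 (via fail)
[27] read 'e'  n0⇒n8  ** P4@[27:27]
[28] read 'a'  n8⇒n0 (via fail)
[29] read 'c'  n0⇒n4
[30] read 'c'  n4⇒n5
[31] read 'b'  n5⇒n6
[32] read 'c'  n6⇒n7  ** P1@[29:32]
[33] read 'a'  n7⇒n0 (via fail)
[34] read 'c'  n0⇒n4
[35] read 'e'  n4⇒n12  ** P3@[34:35],P4@[35:35]
[36] read 'c'  n12⇒n4 (via fail)
[37] read 'e'  n4⇒n12  ** P3@[36:37],P4@[37:37]
[38] read 'c'  n12⇒n4 (via fail)
[39] read 'c'  n4⇒n5
[40] read 'b'  n5⇒n6
[41] read 'c'  n6⇒n7  ** P1@[38:41]
[42] read 'd'  n7⇒n1 (via fail)

Result: [[2,4],[5,4],[18,1],[21,3],[21,4],[27,4],[32,1],[35,3],[35,4],[37,3],[37,4],[41,1]]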